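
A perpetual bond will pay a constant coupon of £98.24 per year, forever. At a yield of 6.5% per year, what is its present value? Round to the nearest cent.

£1511.38

Level perpetuity: PV = C / r = £98.24 / 0.065 = £1,511.38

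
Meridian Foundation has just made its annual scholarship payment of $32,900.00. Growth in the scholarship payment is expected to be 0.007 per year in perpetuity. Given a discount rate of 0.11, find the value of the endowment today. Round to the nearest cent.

D₁ = D₀ × (1 + g) = $32,900.00 × 1.007 = $33,130.3000
Growing perpetuity: P = D₁ / (r − g) = $33,130.3000 / (0.11 − 0.007) = $321,653.40

$321653.40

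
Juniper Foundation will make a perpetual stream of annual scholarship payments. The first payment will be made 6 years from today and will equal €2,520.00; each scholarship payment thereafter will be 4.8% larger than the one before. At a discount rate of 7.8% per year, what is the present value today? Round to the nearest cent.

Value at end of year 5: C₁ / (r − g) = €2,520.00 / (0.078 − 0.048) = €84,000.0000
Discount to today: PV = €84,000.0000 / (1 + 0.078)^5 = €84,000.0000 / 1.455773 = €57,701.28

€57701.28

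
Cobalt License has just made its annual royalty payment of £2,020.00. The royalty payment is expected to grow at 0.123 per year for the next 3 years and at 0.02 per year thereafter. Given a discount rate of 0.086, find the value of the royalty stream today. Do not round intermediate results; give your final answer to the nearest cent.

D_1 = 2268.46000
D_2 = 2547.48058
D_3 = 2860.82069
Terminal value at year 3: TV = D_3×(1+g_2)/(r−g_2) = 2918.03711/0.066 = 44212.68341
P_0 = D_1/(1+r)^1 + D_2/(1+r)^2 + D_3/(1+r)^3 + TV/(1+r)^3
    = 2088.82136 + 2159.98747 + 2233.57820 + 34518.93584 = 41001.32287

£41001.32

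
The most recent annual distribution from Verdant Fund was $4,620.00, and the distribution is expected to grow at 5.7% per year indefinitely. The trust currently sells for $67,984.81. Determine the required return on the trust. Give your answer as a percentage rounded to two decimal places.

12.88%

D₁ = $4,620.00 × 1.057 = $4,883.3400
P = D₁/(r − g) ⇒ r = D₁/P + g = $4,883.3400/$67,984.81 + 0.057 = 0.071830 + 0.057 = 0.128830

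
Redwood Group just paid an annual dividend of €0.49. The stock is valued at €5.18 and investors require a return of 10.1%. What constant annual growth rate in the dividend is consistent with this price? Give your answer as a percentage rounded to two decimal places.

0.59%

P = D₀(1+g)/(r−g) ⇒ P(r−g) = D₀(1+g) ⇒ g(P+D₀) = P·r − D₀
g = (P·r − D₀)/(P + D₀) = (€5.18×0.101 − €0.49) / (€5.18 + €0.49) = 0.005852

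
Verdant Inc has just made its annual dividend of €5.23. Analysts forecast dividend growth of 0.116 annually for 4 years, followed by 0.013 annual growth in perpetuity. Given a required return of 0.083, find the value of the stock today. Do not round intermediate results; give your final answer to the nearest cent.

D_1 = 5.83668
D_2 = 6.51373
D_3 = 7.26933
D_4 = 8.11257
Terminal value at year 4: TV = D_4×(1+g_2)/(r−g_2) = 8.21803/0.07 = 117.40048
P_0 = D_1/(1+r)^1 + D_2/(1+r)^2 + D_3/(1+r)^3 + D_4/(1+r)^4 + TV/(1+r)^4
    = 5.38936 + 5.55358 + 5.72280 + 5.89718 + 85.34067 = 107.90360

€107.90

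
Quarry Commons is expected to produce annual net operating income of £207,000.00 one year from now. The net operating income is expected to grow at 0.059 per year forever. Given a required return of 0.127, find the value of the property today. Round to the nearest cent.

Growing perpetuity: P = D₁ / (r − g) = £207,000.0000 / (0.127 − 0.059) = £3,044,117.65

£3044117.65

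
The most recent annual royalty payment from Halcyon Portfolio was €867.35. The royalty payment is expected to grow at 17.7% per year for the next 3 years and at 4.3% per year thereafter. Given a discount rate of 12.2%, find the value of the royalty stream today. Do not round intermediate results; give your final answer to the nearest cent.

€16084.71

D_1 = 1020.87095
D_2 = 1201.56511
D_3 = 1414.24213
Terminal value at year 3: TV = D_3×(1+g_2)/(r−g_2) = 1475.05454/0.079 = 18671.57651
P_0 = D_1/(1+r)^1 + D_2/(1+r)^2 + D_3/(1+r)^3 + TV/(1+r)^3
    = 909.86716 + 954.46849 + 1001.25616 + 13219.11613 = 16084.70793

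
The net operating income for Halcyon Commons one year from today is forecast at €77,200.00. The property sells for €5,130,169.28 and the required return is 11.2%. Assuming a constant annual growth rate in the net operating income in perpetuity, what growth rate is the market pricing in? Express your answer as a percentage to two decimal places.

P = D₁/(r−g) ⇒ g = r − D₁/P = 0.112 − €77,200.00/€5,130,169.28 = 0.096952

9.70%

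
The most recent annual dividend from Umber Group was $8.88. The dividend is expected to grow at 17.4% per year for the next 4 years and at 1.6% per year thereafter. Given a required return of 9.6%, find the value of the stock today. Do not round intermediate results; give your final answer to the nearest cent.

D_1 = 10.42512
D_2 = 12.23909
D_3 = 14.36869
D_4 = 16.86885
Terminal value at year 4: TV = D_4×(1+g_2)/(r−g_2) = 17.13875/0.08 = 214.23433
P_0 = D_1/(1+r)^1 + D_2/(1+r)^2 + D_3/(1+r)^3 + D_4/(1+r)^4 + TV/(1+r)^4
    = 9.51197 + 10.18892 + 10.91404 + 11.69077 + 148.47279 = 190.77849

$190.78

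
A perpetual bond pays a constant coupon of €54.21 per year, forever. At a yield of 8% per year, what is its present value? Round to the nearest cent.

€677.63

Level perpetuity: PV = C / r = €54.21 / 0.08 = €677.63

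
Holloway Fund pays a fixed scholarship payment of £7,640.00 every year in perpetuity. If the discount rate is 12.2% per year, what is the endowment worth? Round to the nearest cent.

Level perpetuity: PV = C / r = £7,640.00 / 0.122 = £62,622.95

£62622.95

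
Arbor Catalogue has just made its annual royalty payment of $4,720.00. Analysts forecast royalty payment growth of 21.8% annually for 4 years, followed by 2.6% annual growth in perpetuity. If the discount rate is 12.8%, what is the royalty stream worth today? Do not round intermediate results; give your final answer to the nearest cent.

$87500.54

D_1 = 5748.96000
D_2 = 7002.23328
D_3 = 8528.72014
D_4 = 10387.98112
Terminal value at year 4: TV = D_4×(1+g_2)/(r−g_2) = 10658.06863/0.102 = 104490.86896
P_0 = D_1/(1+r)^1 + D_2/(1+r)^2 + D_3/(1+r)^3 + D_4/(1+r)^4 + TV/(1+r)^4
    = 5096.59574 + 5503.23902 + 5942.32724 + 6416.44910 + 64541.92915 = 87500.54025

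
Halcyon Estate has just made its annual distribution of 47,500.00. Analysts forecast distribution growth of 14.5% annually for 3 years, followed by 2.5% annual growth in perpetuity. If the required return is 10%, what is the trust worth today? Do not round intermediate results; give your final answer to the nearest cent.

D_1 = 54387.50000
D_2 = 62273.68750
D_3 = 71303.37219
Terminal value at year 3: TV = D_3×(1+g_2)/(r−g_2) = 73085.95649/0.075 = 974479.41990
P_0 = D_1/(1+r)^1 + D_2/(1+r)^2 + D_3/(1+r)^3 + TV/(1+r)^3
    = 49443.18182 + 51465.85744 + 53571.27888 + 732140.81134 = 886621.12948

886621.13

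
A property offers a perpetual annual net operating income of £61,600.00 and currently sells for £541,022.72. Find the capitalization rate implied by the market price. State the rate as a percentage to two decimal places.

11.39%

P = C/r ⇒ r = C/P = £61,600.00/£541,022.72 = 0.113858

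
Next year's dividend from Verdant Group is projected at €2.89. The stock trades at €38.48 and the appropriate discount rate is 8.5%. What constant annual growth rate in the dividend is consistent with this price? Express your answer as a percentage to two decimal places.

0.99%

P = D₁/(r−g) ⇒ g = r − D₁/P = 0.085 − €2.89/€38.48 = 0.009896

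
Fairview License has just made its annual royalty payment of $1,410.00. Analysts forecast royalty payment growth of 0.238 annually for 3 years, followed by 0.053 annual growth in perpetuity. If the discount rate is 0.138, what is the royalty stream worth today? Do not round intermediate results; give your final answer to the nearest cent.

D_1 = 1745.58000
D_2 = 2161.02804
D_3 = 2675.35271
Terminal value at year 3: TV = D_3×(1+g_2)/(r−g_2) = 2817.14641/0.085 = 33142.89891
P_0 = D_1/(1+r)^1 + D_2/(1+r)^2 + D_3/(1+r)^3 + TV/(1+r)^3
    = 1533.90158 + 1668.69082 + 1815.32446 + 22488.66660 = 27506.58347

$27506.58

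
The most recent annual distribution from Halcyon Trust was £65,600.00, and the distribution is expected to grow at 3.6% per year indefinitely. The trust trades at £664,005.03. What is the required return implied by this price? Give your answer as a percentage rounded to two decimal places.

D₁ = £65,600.00 × 1.036 = £67,961.6000
P = D₁/(r − g) ⇒ r = D₁/P + g = £67,961.6000/£664,005.03 + 0.036 = 0.102351 + 0.036 = 0.138351

13.84%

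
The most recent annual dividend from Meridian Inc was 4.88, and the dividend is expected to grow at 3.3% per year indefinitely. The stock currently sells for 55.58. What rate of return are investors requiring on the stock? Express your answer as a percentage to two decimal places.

D₁ = 4.88 × 1.033 = 5.0410
P = D₁/(r − g) ⇒ r = D₁/P + g = 5.0410/55.58 + 0.033 = 0.090699 + 0.033 = 0.123699

12.37%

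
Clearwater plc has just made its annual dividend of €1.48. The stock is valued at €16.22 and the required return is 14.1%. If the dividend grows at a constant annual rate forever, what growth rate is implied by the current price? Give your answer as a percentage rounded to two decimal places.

P = D₀(1+g)/(r−g) ⇒ P(r−g) = D₀(1+g) ⇒ g(P+D₀) = P·r − D₀
g = (P·r − D₀)/(P + D₀) = (€16.22×0.141 − €1.48) / (€16.22 + €1.48) = 0.045594

4.56%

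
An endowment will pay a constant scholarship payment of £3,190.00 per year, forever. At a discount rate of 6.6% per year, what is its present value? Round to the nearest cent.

Level perpetuity: PV = C / r = £3,190.00 / 0.066 = £48,333.33

£48333.33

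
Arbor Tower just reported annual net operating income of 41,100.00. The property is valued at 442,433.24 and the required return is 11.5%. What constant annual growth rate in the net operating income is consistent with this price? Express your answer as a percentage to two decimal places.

2.02%

P = D₀(1+g)/(r−g) ⇒ P(r−g) = D₀(1+g) ⇒ g(P+D₀) = P·r − D₀
g = (P·r − D₀)/(P + D₀) = (442,433.24×0.115 − 41,100.00) / (442,433.24 + 41,100.00) = 0.020226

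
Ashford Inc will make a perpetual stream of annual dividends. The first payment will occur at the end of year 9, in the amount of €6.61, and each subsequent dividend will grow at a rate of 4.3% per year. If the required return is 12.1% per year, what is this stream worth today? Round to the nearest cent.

€33.98

Value at end of year 8: C₁ / (r − g) = €6.61 / (0.121 − 0.043) = €84.7436
Discount to today: PV = €84.7436 / (1 + 0.121)^8 = €84.7436 / 2.493704 = €33.98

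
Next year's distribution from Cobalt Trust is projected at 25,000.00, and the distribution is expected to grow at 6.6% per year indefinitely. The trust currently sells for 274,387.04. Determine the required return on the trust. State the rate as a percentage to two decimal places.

P = D₁/(r − g) ⇒ r = D₁/P + g = 25,000.0000/274,387.04 + 0.066 = 0.091112 + 0.066 = 0.157112

15.71%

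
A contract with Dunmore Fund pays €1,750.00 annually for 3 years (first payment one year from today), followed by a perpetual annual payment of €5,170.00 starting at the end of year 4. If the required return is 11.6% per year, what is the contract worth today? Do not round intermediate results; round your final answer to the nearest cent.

€36297.91

PV of 3-year annuity: €1,750.00 × [1 − (1+0.116)^−3] / 0.116 = 4232.26542
Perpetuity value at year 3: €5,170.00 / 0.116 = 44568.96552
PV of perpetuity: 44568.96552 / (1+0.116)^3 = 32065.64425
Total PV = 4232.26542 + 32065.64425 = 36297.90967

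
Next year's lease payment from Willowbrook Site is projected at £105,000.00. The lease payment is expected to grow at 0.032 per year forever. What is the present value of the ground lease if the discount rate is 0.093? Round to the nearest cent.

£1721311.48

Growing perpetuity: P = D₁ / (r − g) = £105,000.0000 / (0.093 − 0.032) = £1,721,311.48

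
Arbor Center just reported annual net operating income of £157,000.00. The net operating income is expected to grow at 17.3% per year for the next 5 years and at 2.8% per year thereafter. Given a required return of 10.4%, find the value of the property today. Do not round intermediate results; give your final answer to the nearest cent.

D_1 = 184161.00000
D_2 = 216020.85300
D_3 = 253392.46057
D_4 = 297229.35625
D_5 = 348650.03488
Terminal value at year 5: TV = D_5×(1+g_2)/(r−g_2) = 358412.23585/0.076 = 4715950.47177
P_0 = D_1/(1+r)^1 + D_2/(1+r)^2 + D_3/(1+r)^3 + D_4/(1+r)^4 + D_5/(1+r)^5 + TV/(1+r)^5
    = 166812.50000 + 177238.28125 + 188315.67383 + 200085.40344 + 212590.74116 + 2875569.49882 = 3820612.09849

£3820612.10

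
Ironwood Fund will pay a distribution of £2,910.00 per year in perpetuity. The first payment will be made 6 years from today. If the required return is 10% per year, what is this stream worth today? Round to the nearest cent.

Value at end of year 5: C / r = £2,910.00 / 0.1 = £29,100.0000
Discount to today: PV = £29,100.0000 / (1 + 0.1)^5 = £29,100.0000 / 1.610510 = £18,068.81

£18068.81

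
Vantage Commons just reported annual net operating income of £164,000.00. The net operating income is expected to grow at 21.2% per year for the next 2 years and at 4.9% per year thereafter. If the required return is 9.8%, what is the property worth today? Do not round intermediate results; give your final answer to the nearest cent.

D_1 = 198768.00000
D_2 = 240906.81600
Terminal value at year 2: TV = D_2×(1+g_2)/(r−g_2) = 252711.24998/0.049 = 5157372.44865
P_0 = D_1/(1+r)^1 + D_2/(1+r)^2 + TV/(1+r)^2
    = 181027.32240 + 199822.50888 + 4277832.89426 = 4658682.72555

£4658682.73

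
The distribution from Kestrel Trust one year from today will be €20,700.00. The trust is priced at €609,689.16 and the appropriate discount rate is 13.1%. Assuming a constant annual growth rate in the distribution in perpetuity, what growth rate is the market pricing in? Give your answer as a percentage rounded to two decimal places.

9.70%

P = D₁/(r−g) ⇒ g = r − D₁/P = 0.131 − €20,700.00/€609,689.16 = 0.097048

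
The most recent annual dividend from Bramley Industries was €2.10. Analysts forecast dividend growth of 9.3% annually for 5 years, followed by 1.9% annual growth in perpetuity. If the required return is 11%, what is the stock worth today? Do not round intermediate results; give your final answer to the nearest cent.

€31.80

D_1 = 2.29530
D_2 = 2.50876
D_3 = 2.74208
D_4 = 2.99709
D_5 = 3.27582
Terminal value at year 5: TV = D_5×(1+g_2)/(r−g_2) = 3.33806/0.091 = 36.68199
P_0 = D_1/(1+r)^1 + D_2/(1+r)^2 + D_3/(1+r)^3 + D_4/(1+r)^4 + D_5/(1+r)^5 + TV/(1+r)^5
    = 2.06784 + 2.03617 + 2.00498 + 1.97428 + 1.94404 + 21.76898 = 31.79628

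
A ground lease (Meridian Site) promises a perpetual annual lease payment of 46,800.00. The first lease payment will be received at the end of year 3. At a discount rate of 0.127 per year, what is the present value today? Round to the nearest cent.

Value at end of year 2: C / r = 46,800.00 / 0.127 = 368,503.9370
Discount to today: PV = 368,503.9370 / (1 + 0.127)^2 = 368,503.9370 / 1.270129 = 290,131.11

290131.11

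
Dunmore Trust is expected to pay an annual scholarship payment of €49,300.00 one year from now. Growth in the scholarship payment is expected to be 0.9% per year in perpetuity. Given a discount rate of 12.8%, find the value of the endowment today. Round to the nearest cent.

€414285.71

Growing perpetuity: P = D₁ / (r − g) = €49,300.0000 / (0.128 − 0.009) = €414,285.71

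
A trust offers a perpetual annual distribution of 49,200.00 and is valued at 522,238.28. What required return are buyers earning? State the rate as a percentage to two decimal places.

P = C/r ⇒ r = C/P = 49,200.00/522,238.28 = 0.094210

9.42%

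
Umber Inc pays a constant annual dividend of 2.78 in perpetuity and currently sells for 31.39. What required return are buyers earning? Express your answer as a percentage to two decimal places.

8.86%

P = C/r ⇒ r = C/P = 2.78/31.39 = 0.088563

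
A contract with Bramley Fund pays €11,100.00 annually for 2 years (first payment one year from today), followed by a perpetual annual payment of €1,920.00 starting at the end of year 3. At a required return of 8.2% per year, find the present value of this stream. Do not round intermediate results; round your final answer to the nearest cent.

PV of 2-year annuity: €11,100.00 × [1 − (1+0.082)^−2] / 0.082 = 19740.09246
Perpetuity value at year 2: €1,920.00 / 0.082 = 23414.63415
PV of perpetuity: 23414.63415 / (1+0.082)^2 = 20000.13167
Total PV = 19740.09246 + 20000.13167 = 39740.22412

€39740.22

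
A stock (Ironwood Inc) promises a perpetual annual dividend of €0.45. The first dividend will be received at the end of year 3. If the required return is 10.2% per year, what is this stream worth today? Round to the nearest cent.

€3.63

Value at end of year 2: C / r = €0.45 / 0.102 = €4.4118
Discount to today: PV = €4.4118 / (1 + 0.102)^2 = €4.4118 / 1.214404 = €3.63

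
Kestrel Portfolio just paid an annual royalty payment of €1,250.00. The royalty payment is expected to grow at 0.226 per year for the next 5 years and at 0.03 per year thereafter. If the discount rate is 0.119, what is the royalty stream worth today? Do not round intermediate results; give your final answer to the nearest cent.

€31126.57

D_1 = 1532.50000
D_2 = 1878.84500
D_3 = 2303.46397
D_4 = 2824.04683
D_5 = 3462.28141
Terminal value at year 5: TV = D_5×(1+g_2)/(r−g_2) = 3566.14985/0.089 = 40069.09947
P_0 = D_1/(1+r)^1 + D_2/(1+r)^2 + D_3/(1+r)^3 + D_4/(1+r)^4 + D_5/(1+r)^5 + TV/(1+r)^5
    = 1369.52636 + 1500.48197 + 1643.95969 + 1801.15691 + 1973.38549 + 22838.05683 = 31126.56725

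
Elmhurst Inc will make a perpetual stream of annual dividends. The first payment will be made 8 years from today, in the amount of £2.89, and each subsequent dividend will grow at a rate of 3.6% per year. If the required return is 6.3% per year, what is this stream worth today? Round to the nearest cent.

Value at end of year 7: C₁ / (r − g) = £2.89 / (0.063 − 0.036) = £107.0370
Discount to today: PV = £107.0370 / (1 + 0.063)^7 = £107.0370 / 1.533673 = £69.79

£69.79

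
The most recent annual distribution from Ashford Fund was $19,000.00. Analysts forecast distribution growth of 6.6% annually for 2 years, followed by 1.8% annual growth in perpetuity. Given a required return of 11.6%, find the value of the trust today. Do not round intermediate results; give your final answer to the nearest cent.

D_1 = 20254.00000
D_2 = 21590.76400
Terminal value at year 2: TV = D_2×(1+g_2)/(r−g_2) = 21979.39775/0.098 = 224279.56890
P_0 = D_1/(1+r)^1 + D_2/(1+r)^2 + TV/(1+r)^2
    = 18148.74552 + 17335.62968 + 180078.27567 = 215562.65087

$215562.65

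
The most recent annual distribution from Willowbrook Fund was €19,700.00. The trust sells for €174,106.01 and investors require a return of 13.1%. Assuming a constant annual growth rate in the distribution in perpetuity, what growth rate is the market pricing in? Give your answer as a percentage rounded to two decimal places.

1.60%

P = D₀(1+g)/(r−g) ⇒ P(r−g) = D₀(1+g) ⇒ g(P+D₀) = P·r − D₀
g = (P·r − D₀)/(P + D₀) = (€174,106.01×0.131 − €19,700.00) / (€174,106.01 + €19,700.00) = 0.016036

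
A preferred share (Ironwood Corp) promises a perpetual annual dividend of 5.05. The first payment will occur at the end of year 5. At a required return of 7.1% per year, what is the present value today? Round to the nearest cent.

Value at end of year 4: C / r = 5.05 / 0.071 = 71.1268
Discount to today: PV = 71.1268 / (1 + 0.071)^4 = 71.1268 / 1.315703 = 54.06

54.06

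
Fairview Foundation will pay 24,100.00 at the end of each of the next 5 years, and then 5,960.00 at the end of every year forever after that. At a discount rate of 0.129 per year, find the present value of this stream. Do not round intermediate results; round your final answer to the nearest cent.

110160.11

PV of 5-year annuity: 24,100.00 × [1 − (1+0.129)^−5] / 0.129 = 84972.50529
Perpetuity value at year 5: 5,960.00 / 0.129 = 46201.55039
PV of perpetuity: 46201.55039 / (1+0.129)^5 = 25187.60302
Total PV = 84972.50529 + 25187.60302 = 110160.10831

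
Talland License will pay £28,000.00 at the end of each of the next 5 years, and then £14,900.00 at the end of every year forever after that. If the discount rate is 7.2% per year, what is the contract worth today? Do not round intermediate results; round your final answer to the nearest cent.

£260370.62

PV of 5-year annuity: £28,000.00 × [1 − (1+0.072)^−5] / 0.072 = 114193.34894
Perpetuity value at year 5: £14,900.00 / 0.072 = 206944.44444
PV of perpetuity: 206944.44444 / (1+0.072)^5 = 146177.26947
Total PV = 114193.34894 + 146177.26947 = 260370.61841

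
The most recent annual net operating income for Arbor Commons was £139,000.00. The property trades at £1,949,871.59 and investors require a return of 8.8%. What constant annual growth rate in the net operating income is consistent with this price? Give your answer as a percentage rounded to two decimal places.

1.56%

P = D₀(1+g)/(r−g) ⇒ P(r−g) = D₀(1+g) ⇒ g(P+D₀) = P·r − D₀
g = (P·r − D₀)/(P + D₀) = (£1,949,871.59×0.088 − £139,000.00) / (£1,949,871.59 + £139,000.00) = 0.015601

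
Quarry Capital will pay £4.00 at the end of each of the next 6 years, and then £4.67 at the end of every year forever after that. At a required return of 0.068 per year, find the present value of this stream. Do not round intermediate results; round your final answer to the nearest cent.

£65.46

PV of 6-year annuity: £4.00 × [1 − (1+0.068)^−6] / 0.068 = 19.18445
Perpetuity value at year 6: £4.67 / 0.068 = 68.67647
PV of perpetuity: 68.67647 / (1+0.068)^6 = 46.27863
Total PV = 19.18445 + 46.27863 = 65.46308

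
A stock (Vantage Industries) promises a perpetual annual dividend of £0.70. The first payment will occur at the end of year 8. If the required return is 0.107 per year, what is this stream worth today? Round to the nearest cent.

£3.21

Value at end of year 7: C / r = £0.70 / 0.107 = £6.5421
Discount to today: PV = £6.5421 / (1 + 0.107)^7 = £6.5421 / 2.037198 = £3.21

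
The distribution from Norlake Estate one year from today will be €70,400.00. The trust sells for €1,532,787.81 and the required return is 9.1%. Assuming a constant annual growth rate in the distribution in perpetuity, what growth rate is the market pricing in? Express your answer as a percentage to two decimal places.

P = D₁/(r−g) ⇒ g = r − D₁/P = 0.091 − €70,400.00/€1,532,787.81 = 0.045071

4.51%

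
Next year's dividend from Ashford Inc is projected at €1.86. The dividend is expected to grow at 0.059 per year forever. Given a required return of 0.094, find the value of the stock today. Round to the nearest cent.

€53.14

Growing perpetuity: P = D₁ / (r − g) = €1.8600 / (0.094 − 0.059) = €53.14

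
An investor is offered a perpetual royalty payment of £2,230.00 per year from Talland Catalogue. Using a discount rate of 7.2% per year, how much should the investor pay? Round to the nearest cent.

Level perpetuity: PV = C / r = £2,230.00 / 0.072 = £30,972.22

£30972.22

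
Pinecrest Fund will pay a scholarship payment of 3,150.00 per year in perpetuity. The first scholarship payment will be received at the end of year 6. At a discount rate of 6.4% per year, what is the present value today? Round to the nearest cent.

36092.95

Value at end of year 5: C / r = 3,150.00 / 0.064 = 49,218.7500
Discount to today: PV = 49,218.7500 / (1 + 0.064)^5 = 49,218.7500 / 1.363666 = 36,092.95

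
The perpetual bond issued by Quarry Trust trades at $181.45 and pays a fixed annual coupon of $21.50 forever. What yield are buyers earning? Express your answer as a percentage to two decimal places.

11.85%

P = C/r ⇒ r = C/P = $21.50/$181.45 = 0.118490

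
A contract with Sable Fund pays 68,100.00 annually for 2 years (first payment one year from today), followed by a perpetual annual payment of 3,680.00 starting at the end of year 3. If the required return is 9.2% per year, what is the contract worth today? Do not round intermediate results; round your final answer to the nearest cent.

PV of 2-year annuity: 68,100.00 × [1 − (1+0.092)^−2] / 0.092 = 119471.27964
Perpetuity value at year 2: 3,680.00 / 0.092 = 40000.00000
PV of perpetuity: 40000.00000 / (1+0.092)^2 = 33543.98959
Total PV = 119471.27964 + 33543.98959 = 153015.26922

153015.27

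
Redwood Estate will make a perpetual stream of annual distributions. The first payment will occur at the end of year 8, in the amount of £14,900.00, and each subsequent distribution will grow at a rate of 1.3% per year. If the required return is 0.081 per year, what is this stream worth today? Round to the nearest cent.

£127027.43

Value at end of year 7: C₁ / (r − g) = £14,900.00 / (0.081 − 0.013) = £219,117.6471
Discount to today: PV = £219,117.6471 / (1 + 0.081)^7 = £219,117.6471 / 1.724963 = £127,027.43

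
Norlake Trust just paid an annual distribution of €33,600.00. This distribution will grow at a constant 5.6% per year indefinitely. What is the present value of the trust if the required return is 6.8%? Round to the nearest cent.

D₁ = D₀ × (1 + g) = €33,600.00 × 1.056 = €35,481.6000
Growing perpetuity: P = D₁ / (r − g) = €35,481.6000 / (0.068 − 0.056) = €2,956,800.00

€2956800.00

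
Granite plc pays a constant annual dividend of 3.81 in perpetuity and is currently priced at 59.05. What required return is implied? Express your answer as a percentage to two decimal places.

P = C/r ⇒ r = C/P = 3.81/59.05 = 0.064522

6.45%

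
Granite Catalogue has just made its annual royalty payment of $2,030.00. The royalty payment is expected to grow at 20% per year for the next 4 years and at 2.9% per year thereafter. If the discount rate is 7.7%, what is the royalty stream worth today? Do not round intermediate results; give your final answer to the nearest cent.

D_1 = 2436.00000
D_2 = 2923.20000
D_3 = 3507.84000
D_4 = 4209.40800
Terminal value at year 4: TV = D_4×(1+g_2)/(r−g_2) = 4331.48083/0.048 = 90239.18400
P_0 = D_1/(1+r)^1 + D_2/(1+r)^2 + D_3/(1+r)^3 + D_4/(1+r)^4 + TV/(1+r)^4
    = 2261.83844 + 2520.15425 + 2807.97131 + 3128.65884 + 67070.62391 = 77789.24675

$77789.25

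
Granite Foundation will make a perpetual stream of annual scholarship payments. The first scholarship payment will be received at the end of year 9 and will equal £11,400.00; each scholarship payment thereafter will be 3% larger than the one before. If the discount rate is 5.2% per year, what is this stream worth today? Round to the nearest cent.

£345426.98

Value at end of year 8: C₁ / (r − g) = £11,400.00 / (0.052 − 0.03) = £518,181.8182
Discount to today: PV = £518,181.8182 / (1 + 0.052)^8 = £518,181.8182 / 1.500120 = £345,426.98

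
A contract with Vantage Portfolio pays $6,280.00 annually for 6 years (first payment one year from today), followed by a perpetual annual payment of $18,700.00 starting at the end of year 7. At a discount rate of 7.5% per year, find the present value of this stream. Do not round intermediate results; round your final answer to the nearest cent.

$191035.76

PV of 6-year annuity: $6,280.00 × [1 − (1+0.075)^−6] / 0.075 = 29477.35552
Perpetuity value at year 6: $18,700.00 / 0.075 = 249333.33333
PV of perpetuity: 249333.33333 / (1+0.075)^6 = 161558.40527
Total PV = 29477.35552 + 161558.40527 = 191035.76079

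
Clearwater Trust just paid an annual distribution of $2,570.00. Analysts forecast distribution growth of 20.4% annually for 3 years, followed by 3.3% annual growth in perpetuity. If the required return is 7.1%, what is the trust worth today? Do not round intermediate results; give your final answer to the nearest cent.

D_1 = 3094.28000
D_2 = 3725.51312
D_3 = 4485.51780
Terminal value at year 3: TV = D_3×(1+g_2)/(r−g_2) = 4633.53988/0.038 = 121935.26010
P_0 = D_1/(1+r)^1 + D_2/(1+r)^2 + D_3/(1+r)^3 + TV/(1+r)^3
    = 2889.15033 + 3247.93370 + 3651.27187 + 99256.94328 = 109045.29918

$109045.30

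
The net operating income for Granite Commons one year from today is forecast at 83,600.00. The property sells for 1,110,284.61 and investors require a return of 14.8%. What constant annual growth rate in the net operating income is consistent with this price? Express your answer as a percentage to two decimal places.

P = D₁/(r−g) ⇒ g = r − D₁/P = 0.148 − 83,600.00/1,110,284.61 = 0.072704

7.27%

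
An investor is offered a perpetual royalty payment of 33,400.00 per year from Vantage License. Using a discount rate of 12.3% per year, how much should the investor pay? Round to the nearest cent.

271544.72

Level perpetuity: PV = C / r = 33,400.00 / 0.123 = 271,544.72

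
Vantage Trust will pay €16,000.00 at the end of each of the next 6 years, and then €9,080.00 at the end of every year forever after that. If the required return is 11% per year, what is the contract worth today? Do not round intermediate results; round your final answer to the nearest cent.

PV of 6-year annuity: €16,000.00 × [1 − (1+0.11)^−6] / 0.11 = 67688.60566
Perpetuity value at year 6: €9,080.00 / 0.11 = 82545.45455
PV of perpetuity: 82545.45455 / (1+0.11)^6 = 44132.17083
Total PV = 67688.60566 + 44132.17083 = 111820.77649

€111820.78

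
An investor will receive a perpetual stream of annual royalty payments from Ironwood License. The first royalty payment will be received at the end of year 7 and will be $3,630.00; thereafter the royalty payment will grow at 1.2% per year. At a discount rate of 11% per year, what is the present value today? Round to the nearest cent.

Value at end of year 6: C₁ / (r − g) = $3,630.00 / (0.11 − 0.012) = $37,040.8163
Discount to today: PV = $37,040.8163 / (1 + 0.11)^6 = $37,040.8163 / 1.870415 = $19,803.53

$19803.53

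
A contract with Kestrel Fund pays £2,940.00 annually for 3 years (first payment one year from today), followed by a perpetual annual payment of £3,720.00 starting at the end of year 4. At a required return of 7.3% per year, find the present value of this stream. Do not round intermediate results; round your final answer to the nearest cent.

£48923.11

PV of 3-year annuity: £2,940.00 × [1 − (1+0.073)^−3] / 0.073 = 7673.39428
Perpetuity value at year 3: £3,720.00 / 0.073 = 50958.90411
PV of perpetuity: 50958.90411 / (1+0.073)^3 = 41249.71135
Total PV = 7673.39428 + 41249.71135 = 48923.10563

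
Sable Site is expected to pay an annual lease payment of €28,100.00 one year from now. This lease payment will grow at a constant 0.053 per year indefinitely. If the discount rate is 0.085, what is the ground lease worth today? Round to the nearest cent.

Growing perpetuity: P = D₁ / (r − g) = €28,100.0000 / (0.085 − 0.053) = €878,125.00

€878125.00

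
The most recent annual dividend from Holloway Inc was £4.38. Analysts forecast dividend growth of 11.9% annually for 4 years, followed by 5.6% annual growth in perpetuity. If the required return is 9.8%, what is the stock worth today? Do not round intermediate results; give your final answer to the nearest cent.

£137.17

D_1 = 4.90122
D_2 = 5.48447
D_3 = 6.13712
D_4 = 6.86743
Terminal value at year 4: TV = D_4×(1+g_2)/(r−g_2) = 7.25201/0.042 = 172.66690
P_0 = D_1/(1+r)^1 + D_2/(1+r)^2 + D_3/(1+r)^3 + D_4/(1+r)^4 + TV/(1+r)^4
    = 4.46377 + 4.54914 + 4.63615 + 4.72482 + 118.79543 = 137.16931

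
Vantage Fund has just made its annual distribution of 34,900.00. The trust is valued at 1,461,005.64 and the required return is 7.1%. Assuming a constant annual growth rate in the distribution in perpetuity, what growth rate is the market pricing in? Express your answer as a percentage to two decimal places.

P = D₀(1+g)/(r−g) ⇒ P(r−g) = D₀(1+g) ⇒ g(P+D₀) = P·r − D₀
g = (P·r − D₀)/(P + D₀) = (1,461,005.64×0.071 − 34,900.00) / (1,461,005.64 + 34,900.00) = 0.046013

4.60%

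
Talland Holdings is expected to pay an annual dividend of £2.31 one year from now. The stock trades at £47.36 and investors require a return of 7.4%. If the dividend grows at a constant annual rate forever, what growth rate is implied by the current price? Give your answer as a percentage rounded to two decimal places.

P = D₁/(r−g) ⇒ g = r − D₁/P = 0.074 − £2.31/£47.36 = 0.025225

2.52%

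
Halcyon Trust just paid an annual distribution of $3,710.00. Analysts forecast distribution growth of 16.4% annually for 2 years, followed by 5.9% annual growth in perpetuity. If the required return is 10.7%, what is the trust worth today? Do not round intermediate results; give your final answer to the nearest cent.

$98501.00

D_1 = 4318.44000
D_2 = 5026.66416
Terminal value at year 2: TV = D_2×(1+g_2)/(r−g_2) = 5323.23735/0.048 = 110900.77803
P_0 = D_1/(1+r)^1 + D_2/(1+r)^2 + TV/(1+r)^2
    = 3901.02981 + 4101.89584 + 90498.07706 = 98501.00271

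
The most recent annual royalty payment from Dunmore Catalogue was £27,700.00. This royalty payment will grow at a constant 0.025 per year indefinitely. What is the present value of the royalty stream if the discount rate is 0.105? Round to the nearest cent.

£354906.25

D₁ = D₀ × (1 + g) = £27,700.00 × 1.025 = £28,392.5000
Growing perpetuity: P = D₁ / (r − g) = £28,392.5000 / (0.105 − 0.025) = £354,906.25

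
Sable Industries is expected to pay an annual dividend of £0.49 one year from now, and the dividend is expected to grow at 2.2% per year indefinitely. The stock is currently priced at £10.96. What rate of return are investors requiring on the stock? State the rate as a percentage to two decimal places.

6.67%

P = D₁/(r − g) ⇒ r = D₁/P + g = £0.4900/£10.96 + 0.022 = 0.044708 + 0.022 = 0.066708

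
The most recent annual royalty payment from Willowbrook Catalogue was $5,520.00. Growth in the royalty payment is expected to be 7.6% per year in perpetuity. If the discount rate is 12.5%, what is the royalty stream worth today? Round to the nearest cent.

$121214.69

D₁ = D₀ × (1 + g) = $5,520.00 × 1.076 = $5,939.5200
Growing perpetuity: P = D₁ / (r − g) = $5,939.5200 / (0.125 − 0.076) = $121,214.69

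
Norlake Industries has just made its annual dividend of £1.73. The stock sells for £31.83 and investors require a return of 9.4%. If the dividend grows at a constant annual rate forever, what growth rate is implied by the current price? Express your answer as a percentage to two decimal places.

3.76%

P = D₀(1+g)/(r−g) ⇒ P(r−g) = D₀(1+g) ⇒ g(P+D₀) = P·r − D₀
g = (P·r − D₀)/(P + D₀) = (£31.83×0.094 − £1.73) / (£31.83 + £1.73) = 0.037605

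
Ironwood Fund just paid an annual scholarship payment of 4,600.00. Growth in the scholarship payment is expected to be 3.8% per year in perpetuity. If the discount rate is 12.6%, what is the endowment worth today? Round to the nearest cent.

54259.09

D₁ = D₀ × (1 + g) = 4,600.00 × 1.038 = 4,774.8000
Growing perpetuity: P = D₁ / (r − g) = 4,774.8000 / (0.126 − 0.038) = 54,259.09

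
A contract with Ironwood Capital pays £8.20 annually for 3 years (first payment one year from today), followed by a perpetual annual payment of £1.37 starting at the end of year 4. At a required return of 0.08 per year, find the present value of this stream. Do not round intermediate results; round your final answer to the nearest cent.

£34.73

PV of 3-year annuity: £8.20 × [1 − (1+0.08)^−3] / 0.08 = 21.13220
Perpetuity value at year 3: £1.37 / 0.08 = 17.12500
PV of perpetuity: 17.12500 / (1+0.08)^3 = 13.59438
Total PV = 21.13220 + 13.59438 = 34.72657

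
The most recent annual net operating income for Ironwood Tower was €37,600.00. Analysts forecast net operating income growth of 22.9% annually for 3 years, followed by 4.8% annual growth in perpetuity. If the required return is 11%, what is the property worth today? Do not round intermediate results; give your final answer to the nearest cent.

€1001429.80

D_1 = 46210.40000
D_2 = 56792.58160
D_3 = 69798.08279
Terminal value at year 3: TV = D_3×(1+g_2)/(r−g_2) = 73148.39076/0.062 = 1179812.75420
P_0 = D_1/(1+r)^1 + D_2/(1+r)^2 + D_3/(1+r)^3 + TV/(1+r)^3
    = 41630.99099 + 46094.13327 + 51035.75656 + 862668.91742 = 1001429.79824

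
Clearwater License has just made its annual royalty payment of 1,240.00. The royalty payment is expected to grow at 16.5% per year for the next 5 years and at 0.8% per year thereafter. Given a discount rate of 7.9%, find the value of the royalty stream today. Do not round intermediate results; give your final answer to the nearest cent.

33681.05

D_1 = 1444.60000
D_2 = 1682.95900
D_3 = 1960.64723
D_4 = 2284.15403
D_5 = 2661.03944
Terminal value at year 5: TV = D_5×(1+g_2)/(r−g_2) = 2682.32776/0.071 = 37779.26421
P_0 = D_1/(1+r)^1 + D_2/(1+r)^2 + D_3/(1+r)^3 + D_4/(1+r)^4 + D_5/(1+r)^5 + TV/(1+r)^5
    = 1338.83225 + 1445.54177 + 1560.75641 + 1685.15405 + 1819.46660 + 25831.30052 = 33681.05160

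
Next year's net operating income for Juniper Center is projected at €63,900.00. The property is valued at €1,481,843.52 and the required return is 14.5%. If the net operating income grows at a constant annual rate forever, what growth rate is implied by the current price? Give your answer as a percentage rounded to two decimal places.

10.19%

P = D₁/(r−g) ⇒ g = r − D₁/P = 0.145 − €63,900.00/€1,481,843.52 = 0.101878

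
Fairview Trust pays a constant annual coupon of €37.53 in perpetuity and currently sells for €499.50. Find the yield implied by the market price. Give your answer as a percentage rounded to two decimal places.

P = C/r ⇒ r = C/P = €37.53/€499.50 = 0.075135

7.51%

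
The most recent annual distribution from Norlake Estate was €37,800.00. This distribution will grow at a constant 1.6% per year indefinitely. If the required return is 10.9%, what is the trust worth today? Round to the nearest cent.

D₁ = D₀ × (1 + g) = €37,800.00 × 1.016 = €38,404.8000
Growing perpetuity: P = D₁ / (r − g) = €38,404.8000 / (0.109 − 0.016) = €412,954.84

€412954.84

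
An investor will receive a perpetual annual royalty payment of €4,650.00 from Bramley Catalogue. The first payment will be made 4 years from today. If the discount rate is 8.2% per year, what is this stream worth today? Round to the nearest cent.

€44766.93

Value at end of year 3: C / r = €4,650.00 / 0.082 = €56,707.3171
Discount to today: PV = €56,707.3171 / (1 + 0.082)^3 = €56,707.3171 / 1.266723 = €44,766.93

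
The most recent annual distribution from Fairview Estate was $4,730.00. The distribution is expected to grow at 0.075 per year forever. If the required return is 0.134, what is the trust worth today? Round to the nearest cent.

D₁ = D₀ × (1 + g) = $4,730.00 × 1.075 = $5,084.7500
Growing perpetuity: P = D₁ / (r − g) = $5,084.7500 / (0.134 − 0.075) = $86,182.20

$86182.20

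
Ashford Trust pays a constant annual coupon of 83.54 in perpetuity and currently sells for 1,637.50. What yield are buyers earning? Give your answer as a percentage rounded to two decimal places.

P = C/r ⇒ r = C/P = 83.54/1,637.50 = 0.051017

5.10%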